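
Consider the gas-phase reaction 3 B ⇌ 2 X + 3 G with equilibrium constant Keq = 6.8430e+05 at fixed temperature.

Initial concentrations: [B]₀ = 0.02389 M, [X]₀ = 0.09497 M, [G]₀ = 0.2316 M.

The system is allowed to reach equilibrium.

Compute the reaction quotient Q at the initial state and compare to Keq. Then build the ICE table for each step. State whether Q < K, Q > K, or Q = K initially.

Q₀ = 8.218 vs Keq = 6.8430e+05 ⇒ Q<K, forward
Step 1:
                    B           X           G
  I           0.02389     0.09497      0.2316
  C          -0.02322     0.01548     0.02322
  E        6.6570e-04      0.1105      0.2548
  solve Keq expr → x = 0.007741; check Q = 6.8430e+05

Q₀ = 8.218; Q < K (proceeds forward)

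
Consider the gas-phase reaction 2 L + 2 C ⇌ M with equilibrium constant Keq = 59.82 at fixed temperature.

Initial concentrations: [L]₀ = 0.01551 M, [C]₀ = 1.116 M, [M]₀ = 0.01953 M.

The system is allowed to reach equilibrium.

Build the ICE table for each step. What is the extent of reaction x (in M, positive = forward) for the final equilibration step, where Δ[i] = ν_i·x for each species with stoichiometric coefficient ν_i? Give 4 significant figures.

Q₀ = 65.19 vs Keq = 59.82 ⇒ Q>K, reverse
Step 1:
                   L          C          M
  I          0.01551      1.116    0.01953
  C       5.5680e-04 5.5680e-04 -2.7840e-04
  E          0.01607      1.117    0.01925
  solve Keq expr → x = -2.7840e-04; check Q = 59.82

x = -2.7840e-04 M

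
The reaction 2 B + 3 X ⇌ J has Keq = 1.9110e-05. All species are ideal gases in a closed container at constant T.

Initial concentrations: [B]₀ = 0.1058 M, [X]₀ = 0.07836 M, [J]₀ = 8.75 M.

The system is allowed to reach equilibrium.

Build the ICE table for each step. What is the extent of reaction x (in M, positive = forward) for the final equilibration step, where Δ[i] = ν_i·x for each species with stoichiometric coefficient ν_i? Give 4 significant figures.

Q₀ = 1.6246e+06 vs Keq = 1.9110e-05 ⇒ Q>K, reverse
Step 1:
                   B          X          J
  I           0.1058    0.07836       8.75
  C            9.104      13.66     -4.552
  E            9.209      13.73      4.198
  solve Keq expr → x = -4.552; check Q = 1.9110e-05

x = -4.552 M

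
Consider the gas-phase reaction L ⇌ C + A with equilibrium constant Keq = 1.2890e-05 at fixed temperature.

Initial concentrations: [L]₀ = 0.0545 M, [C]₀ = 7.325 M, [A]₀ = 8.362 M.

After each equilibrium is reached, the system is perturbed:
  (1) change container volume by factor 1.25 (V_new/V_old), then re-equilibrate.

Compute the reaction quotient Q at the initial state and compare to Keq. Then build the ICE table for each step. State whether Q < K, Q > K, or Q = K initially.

Q₀ = 1124; Q > K (proceeds reverse)

Q₀ = 1124 vs Keq = 1.2890e-05 ⇒ Q>K, reverse
Step 1:
                    L           C           A
  I            0.0545       7.325       8.362
  C             7.325      -7.325      -7.325
  E             7.379  9.1719e-05       1.037
  solve Keq expr → x = -7.325; check Q = 1.2890e-05
Then change container volume by factor 1.25 (V_new/V_old).
Step 2:
                    L           C           A
  I             5.904  7.3375e-05      0.8297
  C       -1.8341e-05  1.8341e-05  1.8341e-05
  E             5.904  9.1716e-05      0.8297
  solve Keq expr → x = 1.8341e-05; check Q = 1.2890e-05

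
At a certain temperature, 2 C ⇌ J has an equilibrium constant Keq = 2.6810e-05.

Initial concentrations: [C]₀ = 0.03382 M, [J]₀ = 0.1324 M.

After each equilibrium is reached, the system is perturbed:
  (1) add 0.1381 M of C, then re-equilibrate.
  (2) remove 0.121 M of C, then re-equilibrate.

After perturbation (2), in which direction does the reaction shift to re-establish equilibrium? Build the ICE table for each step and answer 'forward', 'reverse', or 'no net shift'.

Q₀ = 115.8 vs Keq = 2.6810e-05 ⇒ Q>K, reverse
Step 1:
                  C         J
  Initial   0.03382    0.1324
  Change     0.2648   -0.1324
  Equil      0.2986 2.3907e-06
  solve Keq expr → x = -0.1324; check Q = 2.6810e-05
Then add 0.1381 M of C.
Step 2:
                  C         J
  Initial    0.4367 2.3907e-06
  Change  -5.4448e-06 2.7224e-06
  Equil      0.4367 5.1131e-06
  solve Keq expr → x = 2.7224e-06; check Q = 2.6810e-05
Then remove 0.121 M of C.
Step 3:
                  C         J
  Initial    0.3157 5.1131e-06
  Change  4.8815e-06 -2.4408e-06
  Equil      0.3157 2.6723e-06
  solve Keq expr → x = -2.4408e-06; check Q = 2.6810e-05

Direction: reverse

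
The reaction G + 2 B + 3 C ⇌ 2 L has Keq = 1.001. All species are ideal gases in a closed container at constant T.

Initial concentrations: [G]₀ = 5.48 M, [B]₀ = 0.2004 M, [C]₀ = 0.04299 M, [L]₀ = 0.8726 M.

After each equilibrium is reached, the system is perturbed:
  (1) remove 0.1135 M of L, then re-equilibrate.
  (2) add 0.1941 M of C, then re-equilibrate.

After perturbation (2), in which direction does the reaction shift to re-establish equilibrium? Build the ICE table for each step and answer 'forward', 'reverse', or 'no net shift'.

Q₀ = 4.3546e+04 vs Keq = 1.001 ⇒ Q>K, reverse
Step 1:
                   G          B          C          L
  init          5.48     0.2004    0.04299     0.8726
  Δ           0.1705      0.341     0.5115     -0.341
  eq            5.65     0.5414     0.5545     0.5316
  solve Keq expr → x = -0.1705; check Q = 1.001
Then remove 0.1135 M of L.
Step 2:
                   G          B          C          L
  init          5.65     0.5414     0.5545     0.4181
  Δ         -0.01416   -0.02833   -0.04249    0.02833
  eq           5.636     0.5131      0.512     0.4464
  solve Keq expr → x = 0.01416; check Q = 1.001
Then add 0.1941 M of C.
Step 3:
                   G          B          C          L
  init         5.636     0.5131     0.7061     0.4464
  Δ         -0.03155    -0.0631   -0.09466     0.0631
  eq           5.605       0.45     0.6114     0.5095
  solve Keq expr → x = 0.03155; check Q = 1.001

Direction: forward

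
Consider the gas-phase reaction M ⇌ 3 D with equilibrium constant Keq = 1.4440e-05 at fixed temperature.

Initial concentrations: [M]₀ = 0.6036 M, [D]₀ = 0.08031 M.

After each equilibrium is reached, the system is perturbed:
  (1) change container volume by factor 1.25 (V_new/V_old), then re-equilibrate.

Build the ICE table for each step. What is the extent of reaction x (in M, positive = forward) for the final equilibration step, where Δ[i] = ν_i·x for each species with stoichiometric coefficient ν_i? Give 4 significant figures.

x = 8.8597e-04 M

Q₀ = 8.5814e-04 vs Keq = 1.4440e-05 ⇒ Q>K, reverse
Step 1:
                  M         D
  init       0.6036   0.08031
  Δ         0.01984  -0.05951
  eq         0.6234    0.0208
  solve Keq expr → x = -0.01984; check Q = 1.4440e-05
Then change container volume by factor 1.25 (V_new/V_old).
Step 2:
                  M         D
  init       0.4987   0.01664
  Δ       -8.8597e-04  0.002658
  eq         0.4979    0.0193
  solve Keq expr → x = 8.8597e-04; check Q = 1.4440e-05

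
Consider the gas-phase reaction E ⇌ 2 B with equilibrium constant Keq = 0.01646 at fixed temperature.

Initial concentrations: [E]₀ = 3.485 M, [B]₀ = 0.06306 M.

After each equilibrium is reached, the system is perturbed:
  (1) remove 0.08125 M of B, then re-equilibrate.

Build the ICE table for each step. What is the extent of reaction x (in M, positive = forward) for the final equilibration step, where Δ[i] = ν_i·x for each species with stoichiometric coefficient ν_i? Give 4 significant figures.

x = 0.03993 M

Q₀ = 0.001141 vs Keq = 0.01646 ⇒ Q<K, forward
Step 1:
                  E         B
  I           3.485   0.06306
  C        -0.08672    0.1734
  E           3.398    0.2365
  solve Keq expr → x = 0.08672; check Q = 0.01646
Then remove 0.08125 M of B.
Step 2:
                  E         B
  I           3.398    0.1553
  C        -0.03993   0.07986
  E           3.358    0.2351
  solve Keq expr → x = 0.03993; check Q = 0.01646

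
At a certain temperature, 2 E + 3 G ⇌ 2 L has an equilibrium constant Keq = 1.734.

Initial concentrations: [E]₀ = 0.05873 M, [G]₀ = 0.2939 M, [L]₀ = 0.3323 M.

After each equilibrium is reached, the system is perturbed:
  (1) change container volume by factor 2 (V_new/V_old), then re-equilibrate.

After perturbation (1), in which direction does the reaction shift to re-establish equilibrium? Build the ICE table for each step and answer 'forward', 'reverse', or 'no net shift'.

Q₀ = 1261 vs Keq = 1.734 ⇒ Q>K, reverse
Step 1:
                    E           G           L
  Initial     0.05873      0.2939      0.3323
  Change       0.1891      0.2836     -0.1891
  Equil        0.2478      0.5775      0.1432
  solve Keq expr → x = -0.09454; check Q = 1.734
Then change container volume by factor 2 (V_new/V_old).
Step 2:
                    E           G           L
  Initial      0.1239      0.2888     0.07161
  Change      0.03166      0.0475    -0.03166
  Equil        0.1556      0.3363     0.03994
  solve Keq expr → x = -0.01583; check Q = 1.734

Direction: reverse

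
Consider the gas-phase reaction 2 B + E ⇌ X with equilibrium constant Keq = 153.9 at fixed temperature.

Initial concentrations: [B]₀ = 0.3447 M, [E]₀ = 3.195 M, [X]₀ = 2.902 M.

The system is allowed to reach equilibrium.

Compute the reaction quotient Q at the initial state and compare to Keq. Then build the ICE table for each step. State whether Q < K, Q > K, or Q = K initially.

Q₀ = 7.644; Q < K (proceeds forward)

Q₀ = 7.644 vs Keq = 153.9 ⇒ Q<K, forward
Step 1:
                   B          E          X
  init        0.3447      3.195      2.902
  Δ          -0.2645    -0.1322     0.1322
  eq         0.08023      3.063      3.034
  solve Keq expr → x = 0.1322; check Q = 153.9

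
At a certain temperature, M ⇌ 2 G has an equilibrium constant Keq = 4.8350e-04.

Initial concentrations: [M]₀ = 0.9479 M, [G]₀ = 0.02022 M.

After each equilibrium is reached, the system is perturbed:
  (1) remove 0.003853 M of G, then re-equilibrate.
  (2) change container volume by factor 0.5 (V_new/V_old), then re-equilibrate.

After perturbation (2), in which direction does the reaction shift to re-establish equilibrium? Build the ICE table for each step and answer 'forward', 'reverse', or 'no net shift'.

Direction: reverse

Q₀ = 4.3132e-04 vs Keq = 4.8350e-04 ⇒ Q<K, forward
Step 1:
                  M         G
  init       0.9479   0.02022
  Δ       -5.9075e-04  0.001181
  eq         0.9473    0.0214
  solve Keq expr → x = 5.9075e-04; check Q = 4.8350e-04
Then remove 0.003853 M of G.
Step 2:
                  M         G
  init       0.9473   0.01755
  Δ       -0.001916  0.003831
  eq         0.9454   0.02138
  solve Keq expr → x = 0.001916; check Q = 4.8350e-04
Then change container volume by factor 0.5 (V_new/V_old).
Step 3:
                  M         G
  init        1.891   0.04276
  Δ        0.006237  -0.01247
  eq          1.897   0.03029
  solve Keq expr → x = -0.006237; check Q = 4.8350e-04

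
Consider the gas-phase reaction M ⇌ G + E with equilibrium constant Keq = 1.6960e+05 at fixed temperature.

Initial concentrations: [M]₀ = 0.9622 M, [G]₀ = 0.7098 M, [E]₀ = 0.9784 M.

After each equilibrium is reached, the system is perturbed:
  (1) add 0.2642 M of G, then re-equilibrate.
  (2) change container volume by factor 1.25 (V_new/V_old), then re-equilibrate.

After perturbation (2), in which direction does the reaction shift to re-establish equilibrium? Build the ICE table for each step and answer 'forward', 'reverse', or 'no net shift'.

Q₀ = 0.7218 vs Keq = 1.6960e+05 ⇒ Q<K, forward
Step 1:
                  M         G         E
  init       0.9622    0.7098    0.9784
  Δ         -0.9622    0.9622    0.9622
  eq      1.9131e-05     1.672     1.941
  solve Keq expr → x = 0.9622; check Q = 1.6960e+05
Then add 0.2642 M of G.
Step 2:
                  M         G         E
  init    1.9131e-05     1.936     1.941
  Δ       3.0229e-06 -3.0229e-06 -3.0229e-06
  eq      2.2154e-05     1.936     1.941
  solve Keq expr → x = -3.0229e-06; check Q = 1.6960e+05
Then change container volume by factor 1.25 (V_new/V_old).
Step 3:
                  M         G         E
  init    1.7723e-05     1.549     1.552
  Δ       -3.5446e-06 3.5446e-06 3.5446e-06
  eq      1.4179e-05     1.549     1.552
  solve Keq expr → x = 3.5446e-06; check Q = 1.6960e+05

Direction: forward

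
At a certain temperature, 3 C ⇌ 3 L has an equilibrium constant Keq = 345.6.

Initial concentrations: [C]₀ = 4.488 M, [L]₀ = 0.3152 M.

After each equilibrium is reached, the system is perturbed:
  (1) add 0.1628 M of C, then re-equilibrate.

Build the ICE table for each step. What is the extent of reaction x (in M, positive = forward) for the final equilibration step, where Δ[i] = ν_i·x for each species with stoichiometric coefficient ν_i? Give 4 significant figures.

Q₀ = 3.4642e-04 vs Keq = 345.6 ⇒ Q<K, forward
Step 1:
                  C         L
  init        4.488    0.3152
  Δ          -3.889     3.889
  eq         0.5991     4.204
  solve Keq expr → x = 1.296; check Q = 345.6
Then add 0.1628 M of C.
Step 2:
                  C         L
  init       0.7619     4.204
  Δ         -0.1425    0.1425
  eq         0.6194     4.347
  solve Keq expr → x = 0.0475; check Q = 345.6

x = 0.0475 M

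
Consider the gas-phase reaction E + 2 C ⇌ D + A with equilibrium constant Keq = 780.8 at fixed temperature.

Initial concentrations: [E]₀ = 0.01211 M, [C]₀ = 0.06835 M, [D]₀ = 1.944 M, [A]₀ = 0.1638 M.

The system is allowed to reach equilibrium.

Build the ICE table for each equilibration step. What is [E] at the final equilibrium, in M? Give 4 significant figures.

[E]_eq = 0.0313 M

Q₀ = 5628 vs Keq = 780.8 ⇒ Q>K, reverse
Step 1:
                  E         C         D         A
  I         0.01211   0.06835     1.944    0.1638
  C         0.01919   0.03838  -0.01919  -0.01919
  E          0.0313    0.1067     1.925    0.1446
  solve Keq expr → x = -0.01919; check Q = 780.8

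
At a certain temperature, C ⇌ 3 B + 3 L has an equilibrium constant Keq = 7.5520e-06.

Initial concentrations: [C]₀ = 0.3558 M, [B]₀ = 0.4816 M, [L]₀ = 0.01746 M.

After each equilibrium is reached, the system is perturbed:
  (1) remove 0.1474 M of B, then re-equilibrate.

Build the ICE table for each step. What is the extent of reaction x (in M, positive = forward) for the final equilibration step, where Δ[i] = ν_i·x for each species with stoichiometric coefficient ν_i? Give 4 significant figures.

Q₀ = 1.6710e-06 vs Keq = 7.5520e-06 ⇒ Q<K, forward
Step 1:
                   C          B          L
  I           0.3558     0.4816    0.01746
  C        -0.003562    0.01069    0.01069
  E           0.3522     0.4923    0.02815
  solve Keq expr → x = 0.003562; check Q = 7.5520e-06
Then remove 0.1474 M of B.
Step 2:
                   C          B          L
  I           0.3522     0.3449    0.02815
  C        -0.003563    0.01069    0.01069
  E           0.3487     0.3556    0.03884
  solve Keq expr → x = 0.003563; check Q = 7.5520e-06

x = 0.003563 M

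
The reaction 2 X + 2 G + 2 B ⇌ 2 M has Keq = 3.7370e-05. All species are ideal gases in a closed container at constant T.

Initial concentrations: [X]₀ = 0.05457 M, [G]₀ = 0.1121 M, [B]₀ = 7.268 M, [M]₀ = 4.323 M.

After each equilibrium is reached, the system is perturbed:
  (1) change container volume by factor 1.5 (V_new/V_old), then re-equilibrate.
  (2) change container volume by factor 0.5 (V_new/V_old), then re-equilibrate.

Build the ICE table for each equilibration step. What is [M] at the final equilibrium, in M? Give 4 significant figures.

Q₀ = 9454 vs Keq = 3.7370e-05 ⇒ Q>K, reverse
Step 1:
                    X           G           B           M
  init        0.05457      0.1121       7.268       4.323
  Δ             3.486       3.486       3.486      -3.486
  eq             3.54       3.598       10.75      0.8373
  solve Keq expr → x = -1.743; check Q = 3.7370e-05
Then change container volume by factor 1.5 (V_new/V_old).
Step 2:
                    X           G           B           M
  init           2.36       2.399       7.169      0.5582
  Δ            0.2458      0.2458      0.2458     -0.2458
  eq            2.606       2.644       7.415      0.3124
  solve Keq expr → x = -0.1229; check Q = 3.7370e-05
Then change container volume by factor 0.5 (V_new/V_old).
Step 3:
                    X           G           B           M
  init          5.212       5.289       14.83      0.6247
  Δ           -0.9469     -0.9469     -0.9469      0.9469
  eq            4.265       4.342       13.88       1.572
  solve Keq expr → x = 0.4734; check Q = 3.7370e-05

[M]_eq = 1.572 M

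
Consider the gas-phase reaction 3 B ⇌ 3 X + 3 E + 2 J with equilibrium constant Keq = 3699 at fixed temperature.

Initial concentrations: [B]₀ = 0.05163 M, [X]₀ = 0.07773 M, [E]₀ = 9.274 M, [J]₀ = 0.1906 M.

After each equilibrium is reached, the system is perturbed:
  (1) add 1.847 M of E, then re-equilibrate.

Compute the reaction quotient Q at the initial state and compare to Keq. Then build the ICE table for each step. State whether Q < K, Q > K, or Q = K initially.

Q₀ = 98.88; Q < K (proceeds forward)

Q₀ = 98.88 vs Keq = 3699 ⇒ Q<K, forward
Step 1:
                   B          X          E          J
  Initial    0.05163    0.07773      9.274     0.1906
  Change    -0.02896    0.02896    0.02896    0.01931
  Equil      0.02267     0.1067      9.303     0.2099
  solve Keq expr → x = 0.009654; check Q = 3699
Then add 1.847 M of E.
Step 2:
                   B          X          E          J
  Initial    0.02267     0.1067      11.15     0.2099
  Change    0.003428  -0.003428  -0.003428  -0.002285
  Equil       0.0261     0.1033      11.15     0.2076
  solve Keq expr → x = -0.001143; check Q = 3699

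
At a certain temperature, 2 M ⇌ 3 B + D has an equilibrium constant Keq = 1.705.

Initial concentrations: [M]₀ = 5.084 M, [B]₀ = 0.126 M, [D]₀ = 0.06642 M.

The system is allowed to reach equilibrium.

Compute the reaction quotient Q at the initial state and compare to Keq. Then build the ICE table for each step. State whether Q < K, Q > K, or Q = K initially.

Q₀ = 5.1404e-06 vs Keq = 1.705 ⇒ Q<K, forward
Step 1:
                    M           B           D
  I             5.084       0.126     0.06642
  C            -1.738       2.607      0.8689
  E             3.346       2.733      0.9354
  solve Keq expr → x = 0.8689; check Q = 1.705

Q₀ = 5.1404e-06; Q < K (proceeds forward)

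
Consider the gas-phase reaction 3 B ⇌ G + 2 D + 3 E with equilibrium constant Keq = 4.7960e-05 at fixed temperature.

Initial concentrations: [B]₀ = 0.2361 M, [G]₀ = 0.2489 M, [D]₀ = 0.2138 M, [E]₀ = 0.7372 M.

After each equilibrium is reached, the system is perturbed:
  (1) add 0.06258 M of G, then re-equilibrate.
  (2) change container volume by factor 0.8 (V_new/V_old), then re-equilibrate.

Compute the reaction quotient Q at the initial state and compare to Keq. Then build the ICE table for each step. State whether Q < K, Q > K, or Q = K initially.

Q₀ = 0.3463; Q > K (proceeds reverse)

Q₀ = 0.3463 vs Keq = 4.7960e-05 ⇒ Q>K, reverse
Step 1:
                   B          G          D          E
  init        0.2361     0.2489     0.2138     0.7372
  Δ           0.2874   -0.09579    -0.1916    -0.2874
  eq          0.5235     0.1531    0.02222     0.4498
  solve Keq expr → x = -0.09579; check Q = 4.7960e-05
Then add 0.06258 M of G.
Step 2:
                   B          G          D          E
  init        0.5235     0.2157    0.02222     0.4498
  Δ         0.004377  -0.001459  -0.002918  -0.004377
  eq          0.5278     0.2142     0.0193     0.4455
  solve Keq expr → x = -0.001459; check Q = 4.7960e-05
Then change container volume by factor 0.8 (V_new/V_old).
Step 3:
                   B          G          D          E
  init        0.6598     0.2678    0.02413     0.5568
  Δ         0.008961  -0.002987  -0.005974  -0.008961
  eq          0.6688     0.2648    0.01815     0.5479
  solve Keq expr → x = -0.002987; check Q = 4.7960e-05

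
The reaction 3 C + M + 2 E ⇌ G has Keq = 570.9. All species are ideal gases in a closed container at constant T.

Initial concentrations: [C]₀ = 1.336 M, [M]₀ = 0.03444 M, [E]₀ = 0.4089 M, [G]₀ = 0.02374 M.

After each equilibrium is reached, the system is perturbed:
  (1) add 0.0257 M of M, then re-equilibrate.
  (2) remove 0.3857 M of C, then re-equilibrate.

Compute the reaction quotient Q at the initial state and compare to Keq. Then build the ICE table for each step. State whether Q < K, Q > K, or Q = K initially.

Q₀ = 1.729; Q < K (proceeds forward)

Q₀ = 1.729 vs Keq = 570.9 ⇒ Q<K, forward
Step 1:
                    C           M           E           G
  init          1.336     0.03444      0.4089     0.02374
  Δ           -0.1019    -0.03398    -0.06795     0.03398
  eq            1.234  4.6276e-04      0.3409     0.05772
  solve Keq expr → x = 0.03398; check Q = 570.9
Then add 0.0257 M of M.
Step 2:
                    C           M           E           G
  init          1.234     0.02616      0.3409     0.05772
  Δ          -0.07518    -0.02506    -0.05012     0.02506
  eq            1.159    0.001101      0.2908     0.08278
  solve Keq expr → x = 0.02506; check Q = 570.9
Then remove 0.3857 M of C.
Step 3:
                    C           M           E           G
  init         0.7732    0.001101      0.2908     0.08278
  Δ          0.006903    0.002301    0.004602   -0.002301
  eq           0.7801    0.003402      0.2954     0.08048
  solve Keq expr → x = -0.002301; check Q = 570.9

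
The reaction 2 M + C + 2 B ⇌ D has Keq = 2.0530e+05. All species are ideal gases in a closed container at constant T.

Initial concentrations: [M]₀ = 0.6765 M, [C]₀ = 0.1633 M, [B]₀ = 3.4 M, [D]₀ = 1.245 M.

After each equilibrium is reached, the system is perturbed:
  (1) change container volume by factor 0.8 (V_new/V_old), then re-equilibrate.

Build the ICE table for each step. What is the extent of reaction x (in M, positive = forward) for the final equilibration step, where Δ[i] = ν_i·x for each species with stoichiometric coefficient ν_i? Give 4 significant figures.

Q₀ = 1.441 vs Keq = 2.0530e+05 ⇒ Q<K, forward
Step 1:
                    M           C           B           D
  I            0.6765      0.1633         3.4       1.245
  C           -0.3266     -0.1633     -0.3266      0.1633
  E            0.3499  5.9312e-06       3.073       1.408
  solve Keq expr → x = 0.1633; check Q = 2.0530e+05
Then change container volume by factor 0.8 (V_new/V_old).
Step 2:
                    M           C           B           D
  I            0.4374  7.4141e-06       3.842        1.76
  C       -8.7542e-06 -4.3771e-06 -8.7542e-06  4.3771e-06
  E            0.4374  3.0369e-06       3.842        1.76
  solve Keq expr → x = 4.3771e-06; check Q = 2.0530e+05

x = 4.3771e-06 M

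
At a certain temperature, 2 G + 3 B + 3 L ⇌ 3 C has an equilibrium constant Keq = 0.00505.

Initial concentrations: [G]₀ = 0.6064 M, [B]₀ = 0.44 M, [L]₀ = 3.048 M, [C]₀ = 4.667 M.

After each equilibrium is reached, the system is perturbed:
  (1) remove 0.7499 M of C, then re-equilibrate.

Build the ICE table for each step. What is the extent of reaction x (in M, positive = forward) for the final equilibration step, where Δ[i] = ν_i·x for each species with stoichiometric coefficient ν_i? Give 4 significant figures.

x = 0.074 M

Q₀ = 114.6 vs Keq = 0.00505 ⇒ Q>K, reverse
Step 1:
                   G          B          L          C
  init        0.6064       0.44      3.048      4.667
  Δ             1.22       1.83       1.83      -1.83
  eq           1.826       2.27      4.878      2.837
  solve Keq expr → x = -0.6099; check Q = 0.00505
Then remove 0.7499 M of C.
Step 2:
                   G          B          L          C
  init         1.826       2.27      4.878      2.088
  Δ           -0.148     -0.222     -0.222      0.222
  eq           1.678      2.048      4.656       2.31
  solve Keq expr → x = 0.074; check Q = 0.00505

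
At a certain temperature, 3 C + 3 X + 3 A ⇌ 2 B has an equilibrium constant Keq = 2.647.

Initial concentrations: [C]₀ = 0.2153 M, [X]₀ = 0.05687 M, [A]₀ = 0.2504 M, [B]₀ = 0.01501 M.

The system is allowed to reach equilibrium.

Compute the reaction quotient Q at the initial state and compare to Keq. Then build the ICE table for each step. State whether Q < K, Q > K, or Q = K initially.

Q₀ = 7818 vs Keq = 2.647 ⇒ Q>K, reverse
Step 1:
                    C           X           A           B
  I            0.2153     0.05687      0.2504     0.01501
  C           0.02164     0.02164     0.02164    -0.01442
  E            0.2369     0.07851       0.272  5.8563e-04
  solve Keq expr → x = -0.007212; check Q = 2.647

Q₀ = 7818; Q > K (proceeds reverse)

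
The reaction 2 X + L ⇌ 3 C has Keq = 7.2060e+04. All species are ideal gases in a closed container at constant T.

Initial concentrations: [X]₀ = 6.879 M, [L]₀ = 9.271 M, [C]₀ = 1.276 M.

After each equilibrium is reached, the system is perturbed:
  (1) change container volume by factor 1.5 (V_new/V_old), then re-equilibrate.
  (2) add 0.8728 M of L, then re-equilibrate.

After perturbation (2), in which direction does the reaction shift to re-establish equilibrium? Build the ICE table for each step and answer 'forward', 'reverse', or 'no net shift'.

Direction: forward

Q₀ = 0.004736 vs Keq = 7.2060e+04 ⇒ Q<K, forward
Step 1:
                  X         L         C
  Initial     6.879     9.271     1.276
  Change     -6.819    -3.409     10.23
  Equil     0.06004     5.862      11.5
  solve Keq expr → x = 3.409; check Q = 7.2060e+04
Then change container volume by factor 1.5 (V_new/V_old).
Step 2:
                  X         L         C
  Initial   0.04003     3.908      7.67
  Change          0         0         0
  Equil     0.04003     3.908      7.67
  solve Keq expr → x = 0; check Q = 7.2060e+04
Then add 0.8728 M of L.
Step 3:
                  X         L         C
  Initial   0.04003      4.78      7.67
  Change  -0.003791 -0.001895  0.005686
  Equil     0.03624     4.779     7.675
  solve Keq expr → x = 0.001895; check Q = 7.2060e+04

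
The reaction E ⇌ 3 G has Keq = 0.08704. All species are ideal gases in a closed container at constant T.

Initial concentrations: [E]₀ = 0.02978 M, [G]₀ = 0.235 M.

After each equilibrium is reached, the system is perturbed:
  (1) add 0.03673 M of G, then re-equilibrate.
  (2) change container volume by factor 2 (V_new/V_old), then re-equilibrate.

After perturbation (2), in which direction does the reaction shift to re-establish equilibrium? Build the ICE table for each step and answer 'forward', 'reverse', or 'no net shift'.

Direction: forward

Q₀ = 0.4358 vs Keq = 0.08704 ⇒ Q>K, reverse
Step 1:
                   E          G
  init       0.02978      0.235
  Δ          0.02294   -0.06882
  eq         0.05272     0.1662
  solve Keq expr → x = -0.02294; check Q = 0.08704
Then add 0.03673 M of G.
Step 2:
                   E          G
  init       0.05272     0.2029
  Δ         0.009194   -0.02758
  eq         0.06192     0.1753
  solve Keq expr → x = -0.009194; check Q = 0.08704
Then change container volume by factor 2 (V_new/V_old).
Step 3:
                   E          G
  init       0.03096    0.08766
  Δ         -0.01091    0.03273
  eq         0.02005     0.1204
  solve Keq expr → x = 0.01091; check Q = 0.08704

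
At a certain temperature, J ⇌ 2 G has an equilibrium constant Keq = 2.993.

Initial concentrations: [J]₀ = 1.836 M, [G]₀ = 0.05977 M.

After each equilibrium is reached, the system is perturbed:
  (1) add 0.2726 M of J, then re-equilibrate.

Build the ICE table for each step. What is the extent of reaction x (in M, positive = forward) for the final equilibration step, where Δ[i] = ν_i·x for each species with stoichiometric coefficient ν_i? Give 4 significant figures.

x = 0.07972 M

Q₀ = 0.001946 vs Keq = 2.993 ⇒ Q<K, forward
Step 1:
                   J          G
  init         1.836    0.05977
  Δ          -0.8354      1.671
  eq           1.001      1.731
  solve Keq expr → x = 0.8354; check Q = 2.993
Then add 0.2726 M of J.
Step 2:
                   J          G
  init         1.273      1.731
  Δ         -0.07972     0.1594
  eq           1.193       1.89
  solve Keq expr → x = 0.07972; check Q = 2.993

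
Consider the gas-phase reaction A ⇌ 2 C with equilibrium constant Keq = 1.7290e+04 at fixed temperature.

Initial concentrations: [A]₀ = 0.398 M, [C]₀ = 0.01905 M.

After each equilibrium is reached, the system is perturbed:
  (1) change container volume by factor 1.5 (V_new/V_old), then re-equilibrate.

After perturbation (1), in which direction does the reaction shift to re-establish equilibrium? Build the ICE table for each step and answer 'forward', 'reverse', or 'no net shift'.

Q₀ = 9.1182e-04 vs Keq = 1.7290e+04 ⇒ Q<K, forward
Step 1:
                   A          C
  init         0.398    0.01905
  Δ           -0.398     0.7959
  eq      3.8414e-05      0.815
  solve Keq expr → x = 0.398; check Q = 1.7290e+04
Then change container volume by factor 1.5 (V_new/V_old).
Step 2:
                   A          C
  init    2.5609e-05     0.5433
  Δ       -8.5354e-06 1.7071e-05
  eq      1.7074e-05     0.5433
  solve Keq expr → x = 8.5354e-06; check Q = 1.7290e+04

Direction: forward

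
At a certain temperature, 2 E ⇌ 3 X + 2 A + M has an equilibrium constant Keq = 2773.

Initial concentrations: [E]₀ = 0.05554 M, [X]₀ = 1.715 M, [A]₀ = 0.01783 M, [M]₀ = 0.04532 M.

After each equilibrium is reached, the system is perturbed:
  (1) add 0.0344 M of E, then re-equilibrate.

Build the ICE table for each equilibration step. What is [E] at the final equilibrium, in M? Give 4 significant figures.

[E]_eq = 0.001516 M

Q₀ = 0.02356 vs Keq = 2773 ⇒ Q<K, forward
Step 1:
                   E          X          A          M
  init       0.05554      1.715    0.01783    0.04532
  Δ         -0.05465    0.08197    0.05465    0.02732
  eq      8.9357e-04      1.797    0.07248    0.07264
  solve Keq expr → x = 0.02732; check Q = 2773
Then add 0.0344 M of E.
Step 2:
                   E          X          A          M
  init       0.03529      1.797    0.07248    0.07264
  Δ         -0.03378    0.05067    0.03378    0.01689
  eq        0.001516      1.848     0.1063    0.08953
  solve Keq expr → x = 0.01689; check Q = 2773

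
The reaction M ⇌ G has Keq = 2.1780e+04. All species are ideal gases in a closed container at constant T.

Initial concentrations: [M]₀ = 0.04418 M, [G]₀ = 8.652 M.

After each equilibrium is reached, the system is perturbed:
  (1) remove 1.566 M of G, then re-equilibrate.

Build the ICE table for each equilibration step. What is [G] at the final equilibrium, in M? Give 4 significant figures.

[G]_eq = 7.13 M

Q₀ = 195.8 vs Keq = 2.1780e+04 ⇒ Q<K, forward
Step 1:
                    M           G
  init        0.04418       8.652
  Δ          -0.04378     0.04378
  eq       3.9926e-04       8.696
  solve Keq expr → x = 0.04378; check Q = 2.1780e+04
Then remove 1.566 M of G.
Step 2:
                    M           G
  init     3.9926e-04        7.13
  Δ       -7.1898e-05  7.1898e-05
  eq       3.2736e-04        7.13
  solve Keq expr → x = 7.1898e-05; check Q = 2.1780e+04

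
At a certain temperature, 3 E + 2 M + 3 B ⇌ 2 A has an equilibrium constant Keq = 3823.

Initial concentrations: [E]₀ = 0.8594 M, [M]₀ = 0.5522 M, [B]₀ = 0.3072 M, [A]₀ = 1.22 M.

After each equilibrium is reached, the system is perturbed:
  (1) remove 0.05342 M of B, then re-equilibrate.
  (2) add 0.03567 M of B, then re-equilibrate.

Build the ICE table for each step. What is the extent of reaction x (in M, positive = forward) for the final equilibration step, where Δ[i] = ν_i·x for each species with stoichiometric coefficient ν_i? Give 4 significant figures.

x = 0.008332 M

Q₀ = 265.3 vs Keq = 3823 ⇒ Q<K, forward
Step 1:
                    E           M           B           A
  Initial      0.8594      0.5522      0.3072        1.22
  Change      -0.1319    -0.08791     -0.1319     0.08791
  Equil        0.7275      0.4643      0.1753       1.308
  solve Keq expr → x = 0.04395; check Q = 3823
Then remove 0.05342 M of B.
Step 2:
                    E           M           B           A
  Initial      0.7275      0.4643      0.1219       1.308
  Change      0.03717     0.02478     0.03717    -0.02478
  Equil        0.7647      0.4891      0.1591       1.283
  solve Keq expr → x = -0.01239; check Q = 3823
Then add 0.03567 M of B.
Step 3:
                    E           M           B           A
  Initial      0.7647      0.4891      0.1948       1.283
  Change       -0.025    -0.01666      -0.025     0.01666
  Equil        0.7397      0.4724      0.1698         1.3
  solve Keq expr → x = 0.008332; check Q = 3823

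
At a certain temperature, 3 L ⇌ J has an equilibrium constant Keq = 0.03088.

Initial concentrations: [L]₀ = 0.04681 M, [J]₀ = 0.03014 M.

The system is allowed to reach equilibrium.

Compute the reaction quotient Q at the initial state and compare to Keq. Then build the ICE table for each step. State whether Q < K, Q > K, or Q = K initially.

Q₀ = 293.9 vs Keq = 0.03088 ⇒ Q>K, reverse
Step 1:
                    L           J
  Initial     0.04681     0.03014
  Change      0.09018    -0.03006
  Equil         0.137  7.9389e-05
  solve Keq expr → x = -0.03006; check Q = 0.03088

Q₀ = 293.9; Q > K (proceeds reverse)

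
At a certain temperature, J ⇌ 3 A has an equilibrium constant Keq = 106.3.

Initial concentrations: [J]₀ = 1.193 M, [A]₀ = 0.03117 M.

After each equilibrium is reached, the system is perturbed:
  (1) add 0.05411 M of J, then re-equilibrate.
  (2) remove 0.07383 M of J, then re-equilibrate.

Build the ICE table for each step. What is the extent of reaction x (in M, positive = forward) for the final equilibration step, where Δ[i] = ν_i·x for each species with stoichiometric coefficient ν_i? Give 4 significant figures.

Q₀ = 2.5385e-05 vs Keq = 106.3 ⇒ Q<K, forward
Step 1:
                  J         A
  Initial     1.193   0.03117
  Change    -0.9605     2.882
  Equil      0.2325     2.913
  solve Keq expr → x = 0.9605; check Q = 106.3
Then add 0.05411 M of J.
Step 2:
                  J         A
  Initial    0.2866     2.913
  Change   -0.03107   0.09321
  Equil      0.2555     3.006
  solve Keq expr → x = 0.03107; check Q = 106.3
Then remove 0.07383 M of J.
Step 3:
                  J         A
  Initial    0.1817     3.006
  Change     0.0426   -0.1278
  Equil      0.2243     2.878
  solve Keq expr → x = -0.0426; check Q = 106.3

x = -0.0426 M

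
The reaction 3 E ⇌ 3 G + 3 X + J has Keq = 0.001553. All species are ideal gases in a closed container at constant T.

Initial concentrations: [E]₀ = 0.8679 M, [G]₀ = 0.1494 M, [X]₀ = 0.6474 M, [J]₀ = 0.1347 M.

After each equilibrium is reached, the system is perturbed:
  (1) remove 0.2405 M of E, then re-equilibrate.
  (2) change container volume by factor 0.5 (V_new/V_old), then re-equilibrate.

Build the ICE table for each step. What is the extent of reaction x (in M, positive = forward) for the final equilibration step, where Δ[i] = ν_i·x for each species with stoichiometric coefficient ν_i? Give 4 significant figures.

Q₀ = 1.8644e-04 vs Keq = 0.001553 ⇒ Q<K, forward
Step 1:
                  E         G         X         J
  Initial    0.8679    0.1494    0.6474    0.1347
  Change   -0.08057   0.08057   0.08057   0.02686
  Equil      0.7873      0.23     0.728    0.1616
  solve Keq expr → x = 0.02686; check Q = 0.001553
Then remove 0.2405 M of E.
Step 2:
                  E         G         X         J
  Initial    0.5468      0.23     0.728    0.1616
  Change    0.04191  -0.04191  -0.04191  -0.01397
  Equil      0.5887    0.1881    0.6861    0.1476
  solve Keq expr → x = -0.01397; check Q = 0.001553
Then change container volume by factor 0.5 (V_new/V_old).
Step 3:
                  E         G         X         J
  Initial     1.177    0.3761     1.372    0.2952
  Change     0.1677   -0.1677   -0.1677  -0.05592
  Equil       1.345    0.2084     1.204    0.2393
  solve Keq expr → x = -0.05592; check Q = 0.001553

x = -0.05592 M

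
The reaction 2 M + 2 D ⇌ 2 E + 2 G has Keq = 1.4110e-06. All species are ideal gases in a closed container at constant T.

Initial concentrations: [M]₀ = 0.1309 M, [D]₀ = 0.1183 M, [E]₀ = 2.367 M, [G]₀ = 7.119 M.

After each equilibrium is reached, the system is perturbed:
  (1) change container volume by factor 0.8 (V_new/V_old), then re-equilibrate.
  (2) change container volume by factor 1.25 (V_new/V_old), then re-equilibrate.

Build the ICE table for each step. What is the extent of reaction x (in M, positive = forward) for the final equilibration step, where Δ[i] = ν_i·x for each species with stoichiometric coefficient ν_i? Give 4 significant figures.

Q₀ = 1.1841e+06 vs Keq = 1.4110e-06 ⇒ Q>K, reverse
Step 1:
                  M         D         E         G
  I          0.1309    0.1183     2.367     7.119
  C           2.365     2.365    -2.365    -2.365
  E           2.496     2.484  0.001549     4.754
  solve Keq expr → x = -1.183; check Q = 1.4110e-06
Then change container volume by factor 0.8 (V_new/V_old).
Step 2:
                  M         D         E         G
  I            3.12     3.105  0.001937     5.942
  C               0         0         0         0
  E            3.12     3.105  0.001937     5.942
  solve Keq expr → x = 0; check Q = 1.4110e-06
Then change container volume by factor 1.25 (V_new/V_old).
Step 3:
                  M         D         E         G
  I           2.496     2.484  0.001549     4.754
  C               0         0         0         0
  E           2.496     2.484  0.001549     4.754
  solve Keq expr → x = 0; check Q = 1.4110e-06

x = 0 M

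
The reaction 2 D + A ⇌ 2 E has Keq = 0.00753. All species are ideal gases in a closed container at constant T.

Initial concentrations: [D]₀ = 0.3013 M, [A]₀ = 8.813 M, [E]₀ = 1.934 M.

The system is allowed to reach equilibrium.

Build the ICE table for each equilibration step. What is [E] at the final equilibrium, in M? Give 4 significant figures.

Q₀ = 4.675 vs Keq = 0.00753 ⇒ Q>K, reverse
Step 1:
                  D         A         E
  Initial    0.3013     8.813     1.934
  Change      1.461    0.7307    -1.461
  Equil       1.763     9.544    0.4725
  solve Keq expr → x = -0.7307; check Q = 0.00753

[E]_eq = 0.4725 M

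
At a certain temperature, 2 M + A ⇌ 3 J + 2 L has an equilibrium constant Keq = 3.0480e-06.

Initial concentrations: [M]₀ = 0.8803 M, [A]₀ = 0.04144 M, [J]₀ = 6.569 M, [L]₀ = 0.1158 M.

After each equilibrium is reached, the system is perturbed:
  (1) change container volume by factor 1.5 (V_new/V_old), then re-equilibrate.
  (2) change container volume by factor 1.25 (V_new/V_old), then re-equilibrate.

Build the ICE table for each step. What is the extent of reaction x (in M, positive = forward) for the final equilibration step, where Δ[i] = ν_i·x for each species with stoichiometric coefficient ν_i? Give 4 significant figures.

Q₀ = 118.4 vs Keq = 3.0480e-06 ⇒ Q>K, reverse
Step 1:
                  M         A         J         L
  I          0.8803   0.04144     6.569    0.1158
  C          0.1158   0.05788   -0.1736   -0.1158
  E          0.9961   0.09932     6.395 3.3886e-05
  solve Keq expr → x = -0.05788; check Q = 3.0480e-06
Then change container volume by factor 1.5 (V_new/V_old).
Step 2:
                  M         A         J         L
  I           0.664   0.06622     4.264 2.2591e-05
  C       -1.1293e-05 -5.6466e-06 1.6940e-05 1.1293e-05
  E           0.664   0.06621     4.264 3.3884e-05
  solve Keq expr → x = 5.6466e-06; check Q = 3.0480e-06
Then change container volume by factor 1.25 (V_new/V_old).
Step 3:
                  M         A         J         L
  I          0.5312   0.05297     3.411 2.7107e-05
  C       -6.7751e-06 -3.3876e-06 1.0163e-05 6.7751e-06
  E          0.5312   0.05296     3.411 3.3882e-05
  solve Keq expr → x = 3.3876e-06; check Q = 3.0480e-06

x = 3.3876e-06 M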